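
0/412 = 0 = 0.00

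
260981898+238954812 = 499936710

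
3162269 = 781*4049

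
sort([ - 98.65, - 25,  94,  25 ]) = [-98.65, - 25,25, 94]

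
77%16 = 13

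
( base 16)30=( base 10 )48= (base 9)53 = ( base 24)20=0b110000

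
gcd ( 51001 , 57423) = 1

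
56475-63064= - 6589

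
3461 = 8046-4585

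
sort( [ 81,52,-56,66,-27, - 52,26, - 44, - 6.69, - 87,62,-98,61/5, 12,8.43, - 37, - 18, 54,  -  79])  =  [ - 98, - 87, - 79,-56, - 52,-44, - 37,-27,- 18, - 6.69,  8.43,12,61/5, 26,  52, 54,62, 66,  81]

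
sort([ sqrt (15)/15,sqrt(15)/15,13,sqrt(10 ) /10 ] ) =[ sqrt( 15 )/15,sqrt(15)/15,sqrt(10)/10,13 ]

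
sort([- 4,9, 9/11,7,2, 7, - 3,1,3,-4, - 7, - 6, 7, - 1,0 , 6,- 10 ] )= [ - 10, - 7, - 6, - 4,- 4, - 3,-1,0,9/11,1,2, 3,6, 7,7,7, 9 ] 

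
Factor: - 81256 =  -2^3*7^1*1451^1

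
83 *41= 3403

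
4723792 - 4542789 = 181003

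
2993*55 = 164615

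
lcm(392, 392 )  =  392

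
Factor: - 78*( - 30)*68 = 2^4* 3^2*5^1*13^1*17^1  =  159120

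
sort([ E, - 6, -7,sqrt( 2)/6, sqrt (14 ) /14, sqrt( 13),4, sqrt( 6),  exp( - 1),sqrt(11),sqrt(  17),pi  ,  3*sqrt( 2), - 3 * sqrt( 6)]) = [  -  3 *sqrt( 6), - 7, - 6,sqrt(2 ) /6, sqrt( 14) /14, exp( - 1), sqrt( 6) , E, pi, sqrt (11),sqrt(13 ), 4, sqrt( 17 ), 3*sqrt( 2) ]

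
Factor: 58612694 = 2^1* 7^1*23^1*182027^1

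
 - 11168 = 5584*(-2)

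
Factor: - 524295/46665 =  - 191/17  =  - 17^(-1) * 191^1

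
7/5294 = 7/5294 = 0.00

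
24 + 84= 108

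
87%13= 9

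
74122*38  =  2816636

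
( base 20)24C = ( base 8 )1574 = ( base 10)892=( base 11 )741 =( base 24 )1d4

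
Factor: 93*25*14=2^1 * 3^1*5^2 * 7^1*31^1 = 32550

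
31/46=31/46  =  0.67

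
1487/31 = 1487/31 = 47.97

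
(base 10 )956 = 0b1110111100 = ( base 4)32330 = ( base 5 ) 12311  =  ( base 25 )1D6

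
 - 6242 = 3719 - 9961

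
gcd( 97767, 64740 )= 3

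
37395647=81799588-44403941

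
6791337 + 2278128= 9069465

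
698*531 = 370638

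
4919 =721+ 4198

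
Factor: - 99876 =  -2^2*3^1*7^1  *  29^1*41^1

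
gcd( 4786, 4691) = 1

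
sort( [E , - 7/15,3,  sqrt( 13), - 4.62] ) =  [- 4.62, - 7/15,E,  3,sqrt (13 )] 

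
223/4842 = 223/4842 = 0.05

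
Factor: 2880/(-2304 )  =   - 5/4 = -2^( - 2 )*5^1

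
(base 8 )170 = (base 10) 120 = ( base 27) 4C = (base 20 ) 60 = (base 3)11110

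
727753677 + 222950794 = 950704471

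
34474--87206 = 121680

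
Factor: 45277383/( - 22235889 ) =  - 15092461/7411963 = -13^( - 1)*233^(- 1 )*2447^( - 1)*15092461^1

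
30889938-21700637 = 9189301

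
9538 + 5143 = 14681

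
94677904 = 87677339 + 7000565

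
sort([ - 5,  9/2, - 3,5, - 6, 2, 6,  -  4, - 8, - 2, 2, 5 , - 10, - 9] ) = [  -  10, - 9,-8 , - 6 , - 5, - 4,-3,- 2,2, 2,9/2,5, 5, 6 ]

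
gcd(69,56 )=1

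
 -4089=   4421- 8510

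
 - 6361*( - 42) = 267162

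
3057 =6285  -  3228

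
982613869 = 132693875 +849919994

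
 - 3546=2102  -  5648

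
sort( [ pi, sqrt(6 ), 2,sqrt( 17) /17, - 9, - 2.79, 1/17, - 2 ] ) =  [ - 9, - 2.79, - 2,1/17, sqrt (17 ) /17, 2,sqrt(6 ), pi] 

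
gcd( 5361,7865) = 1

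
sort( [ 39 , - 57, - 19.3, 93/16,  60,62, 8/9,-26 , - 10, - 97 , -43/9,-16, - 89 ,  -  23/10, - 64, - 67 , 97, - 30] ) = [  -  97,- 89, - 67, - 64, - 57, - 30, - 26 , - 19.3 , - 16,-10, - 43/9 , - 23/10, 8/9,93/16,39,60,62,97]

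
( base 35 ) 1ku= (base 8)3643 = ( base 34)1NH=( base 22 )40J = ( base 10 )1955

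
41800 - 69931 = -28131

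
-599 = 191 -790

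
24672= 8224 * 3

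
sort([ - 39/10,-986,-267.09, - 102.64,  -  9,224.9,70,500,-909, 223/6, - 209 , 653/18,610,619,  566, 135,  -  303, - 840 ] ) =[- 986,-909, - 840,  -  303, - 267.09, - 209, - 102.64,  -  9,-39/10,653/18 , 223/6,70, 135,224.9,500, 566,  610,  619] 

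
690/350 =69/35 = 1.97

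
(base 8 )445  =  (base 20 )ed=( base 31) 9e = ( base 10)293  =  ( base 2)100100101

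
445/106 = 4 + 21/106 = 4.20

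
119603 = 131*913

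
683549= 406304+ 277245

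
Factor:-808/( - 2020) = 2/5 = 2^1*5^( - 1)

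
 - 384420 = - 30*12814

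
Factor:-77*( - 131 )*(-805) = -5^1*7^2*11^1*23^1*131^1 = -8120035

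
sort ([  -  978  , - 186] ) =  [ - 978 ,-186]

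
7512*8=60096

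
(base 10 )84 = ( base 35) 2E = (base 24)3c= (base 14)60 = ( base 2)1010100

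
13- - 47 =60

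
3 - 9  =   - 6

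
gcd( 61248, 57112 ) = 88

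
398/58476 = 199/29238 = 0.01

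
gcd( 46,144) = 2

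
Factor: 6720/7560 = 2^3*3^( - 2 ) = 8/9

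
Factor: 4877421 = 3^1*1625807^1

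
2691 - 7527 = -4836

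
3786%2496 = 1290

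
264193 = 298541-34348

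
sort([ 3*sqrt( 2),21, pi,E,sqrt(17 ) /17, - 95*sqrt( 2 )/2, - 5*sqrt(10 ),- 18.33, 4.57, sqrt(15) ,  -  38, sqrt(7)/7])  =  [  -  95*sqrt(2)/2, - 38,-18.33, - 5*sqrt(10), sqrt(17) /17 , sqrt(7)/7,E,  pi, sqrt(15), 3  *sqrt (2 ), 4.57, 21 ] 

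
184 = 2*92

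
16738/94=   178 + 3/47 = 178.06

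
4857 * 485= 2355645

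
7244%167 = 63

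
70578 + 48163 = 118741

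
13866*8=110928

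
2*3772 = 7544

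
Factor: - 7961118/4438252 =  - 2^( - 1) * 3^1*7^( -1)*11^1*13^( - 1)*89^( - 1) *137^( - 1)* 120623^1 = - 3980559/2219126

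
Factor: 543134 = 2^1*19^1*14293^1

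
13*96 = 1248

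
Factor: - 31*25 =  - 775 = - 5^2*31^1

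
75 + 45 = 120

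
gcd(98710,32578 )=2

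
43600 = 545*80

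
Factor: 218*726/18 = 26378/3 = 2^1*3^( - 1 )*11^2*109^1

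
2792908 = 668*4181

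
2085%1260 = 825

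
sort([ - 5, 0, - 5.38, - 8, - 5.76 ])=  [ - 8,-5.76, - 5.38 , - 5,  0]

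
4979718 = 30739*162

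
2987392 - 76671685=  - 73684293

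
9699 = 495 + 9204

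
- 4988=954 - 5942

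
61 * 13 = 793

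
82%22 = 16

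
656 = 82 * 8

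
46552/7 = 6650 + 2/7 = 6650.29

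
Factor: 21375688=2^3*2671961^1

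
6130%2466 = 1198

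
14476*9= 130284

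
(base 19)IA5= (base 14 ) 2621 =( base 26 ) 9NB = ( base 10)6693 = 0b1101000100101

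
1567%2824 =1567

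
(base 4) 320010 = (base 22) 792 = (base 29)47l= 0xE04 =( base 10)3588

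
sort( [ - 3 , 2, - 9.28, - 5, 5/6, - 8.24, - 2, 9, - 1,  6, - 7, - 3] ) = [ - 9.28, - 8.24, - 7 , - 5, - 3,  -  3, - 2,-1,  5/6,2,6, 9]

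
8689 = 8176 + 513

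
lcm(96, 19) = 1824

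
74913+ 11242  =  86155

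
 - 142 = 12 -154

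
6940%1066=544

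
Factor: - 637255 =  - 5^1*233^1*547^1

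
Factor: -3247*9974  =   - 32385578 = - 2^1*17^1*191^1*4987^1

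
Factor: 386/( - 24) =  - 2^( - 2)*3^( - 1)*193^1 = - 193/12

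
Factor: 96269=96269^1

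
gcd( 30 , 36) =6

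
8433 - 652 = 7781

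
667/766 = 667/766 = 0.87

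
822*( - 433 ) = -355926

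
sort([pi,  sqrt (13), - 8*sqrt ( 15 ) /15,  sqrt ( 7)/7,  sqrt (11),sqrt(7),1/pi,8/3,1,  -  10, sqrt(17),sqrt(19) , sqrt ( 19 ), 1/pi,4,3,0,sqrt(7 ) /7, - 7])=[ - 10, - 7, - 8*sqrt(15)/15,0,1/pi, 1/pi,sqrt( 7 ) /7, sqrt(7 ) /7,1,sqrt( 7 ), 8/3,3,pi,sqrt (11), sqrt( 13 ),4,sqrt( 17 ),sqrt(19), sqrt(19 ) ] 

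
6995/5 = 1399 = 1399.00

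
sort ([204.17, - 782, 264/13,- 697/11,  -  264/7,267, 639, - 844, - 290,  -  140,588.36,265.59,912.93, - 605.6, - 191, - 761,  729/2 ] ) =[ - 844,- 782, - 761, - 605.6, - 290, - 191,-140 , - 697/11, - 264/7,264/13, 204.17 , 265.59,267 , 729/2, 588.36,639,  912.93 ]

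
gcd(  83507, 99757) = 1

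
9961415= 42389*235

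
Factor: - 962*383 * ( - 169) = 2^1*13^3*37^1 * 383^1  =  62267374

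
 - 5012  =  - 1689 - 3323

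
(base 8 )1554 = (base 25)1a1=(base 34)PQ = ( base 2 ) 1101101100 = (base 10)876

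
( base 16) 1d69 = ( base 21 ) h1b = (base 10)7529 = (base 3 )101022212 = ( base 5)220104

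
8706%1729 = 61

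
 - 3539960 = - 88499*40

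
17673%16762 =911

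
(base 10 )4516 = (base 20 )B5G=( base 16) 11a4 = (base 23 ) 8c8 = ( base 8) 10644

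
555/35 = 15+6/7 = 15.86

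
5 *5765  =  28825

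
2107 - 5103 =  - 2996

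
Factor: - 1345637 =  - 19^1*70823^1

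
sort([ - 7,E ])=[- 7, E]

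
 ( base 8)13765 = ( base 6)44221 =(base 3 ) 22102011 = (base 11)4676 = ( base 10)6133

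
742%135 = 67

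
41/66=41/66 = 0.62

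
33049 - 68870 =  - 35821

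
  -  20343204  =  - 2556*7959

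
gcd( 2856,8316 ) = 84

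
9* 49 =441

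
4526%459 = 395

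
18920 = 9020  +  9900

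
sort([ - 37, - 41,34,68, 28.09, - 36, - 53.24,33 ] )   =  [ - 53.24, - 41,-37, - 36,28.09 , 33,  34,68]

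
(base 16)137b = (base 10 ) 4987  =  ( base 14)1b63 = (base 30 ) 5g7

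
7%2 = 1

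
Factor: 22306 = 2^1*19^1*587^1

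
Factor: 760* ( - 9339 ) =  - 7097640 = - 2^3*3^1 * 5^1*  11^1*19^1*283^1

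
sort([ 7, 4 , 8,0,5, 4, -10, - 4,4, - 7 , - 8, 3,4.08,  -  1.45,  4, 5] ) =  [-10, - 8, - 7, - 4, - 1.45 , 0,3, 4 , 4, 4,  4,  4.08 , 5,5, 7,  8 ] 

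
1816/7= 1816/7 =259.43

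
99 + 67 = 166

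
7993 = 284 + 7709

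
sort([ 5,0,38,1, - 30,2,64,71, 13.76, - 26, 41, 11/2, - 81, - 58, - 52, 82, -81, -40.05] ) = [ - 81, - 81, - 58, - 52, - 40.05, - 30, - 26,0 , 1,2,5,11/2 , 13.76,38,41, 64,71 , 82 ]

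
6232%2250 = 1732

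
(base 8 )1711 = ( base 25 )1dj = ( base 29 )14c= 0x3C9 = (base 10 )969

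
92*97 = 8924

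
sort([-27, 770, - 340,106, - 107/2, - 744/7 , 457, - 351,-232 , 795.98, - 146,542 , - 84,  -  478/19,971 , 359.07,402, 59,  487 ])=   [ - 351, -340, - 232,  -  146,-744/7, - 84,  -  107/2, -27, - 478/19,59,106, 359.07,402,457, 487 , 542, 770, 795.98,971]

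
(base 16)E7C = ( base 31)3QJ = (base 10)3708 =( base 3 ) 12002100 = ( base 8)7174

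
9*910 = 8190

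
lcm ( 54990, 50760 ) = 659880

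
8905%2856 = 337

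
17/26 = 17/26=0.65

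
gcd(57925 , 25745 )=5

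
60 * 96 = 5760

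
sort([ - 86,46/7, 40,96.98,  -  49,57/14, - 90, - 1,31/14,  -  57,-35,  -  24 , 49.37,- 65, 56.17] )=[-90, - 86, - 65,  -  57, -49, - 35, - 24, - 1, 31/14 , 57/14,46/7,40, 49.37,56.17,96.98] 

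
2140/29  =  73  +  23/29 = 73.79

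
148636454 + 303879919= 452516373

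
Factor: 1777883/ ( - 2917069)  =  -31^( - 1 )*41^1*103^1*421^1*94099^(-1 ) 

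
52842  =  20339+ 32503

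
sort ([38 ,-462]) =[ - 462,38 ]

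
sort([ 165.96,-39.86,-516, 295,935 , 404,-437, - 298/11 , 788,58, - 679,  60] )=[ - 679, - 516,  -  437,-39.86  , - 298/11, 58,60,  165.96,295,404,788 , 935]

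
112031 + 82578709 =82690740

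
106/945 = 106/945  =  0.11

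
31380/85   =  369 + 3/17 = 369.18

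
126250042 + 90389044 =216639086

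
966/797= 1 + 169/797 = 1.21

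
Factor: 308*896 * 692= 2^11*7^2*11^1*173^1 = 190969856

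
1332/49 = 27 + 9/49 = 27.18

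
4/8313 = 4/8313 = 0.00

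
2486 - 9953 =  - 7467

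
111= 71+40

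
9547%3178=13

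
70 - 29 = 41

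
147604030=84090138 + 63513892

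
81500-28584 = 52916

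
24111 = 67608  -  43497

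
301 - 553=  - 252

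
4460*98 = 437080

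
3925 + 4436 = 8361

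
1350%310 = 110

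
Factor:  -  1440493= - 1440493^1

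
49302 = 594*83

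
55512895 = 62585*887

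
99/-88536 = -1 + 29479/29512 = -0.00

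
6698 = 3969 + 2729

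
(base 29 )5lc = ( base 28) 64a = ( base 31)50L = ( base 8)11332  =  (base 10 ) 4826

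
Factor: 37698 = 2^1*3^1*61^1*103^1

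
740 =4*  185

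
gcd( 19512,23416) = 8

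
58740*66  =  3876840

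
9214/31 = 9214/31 = 297.23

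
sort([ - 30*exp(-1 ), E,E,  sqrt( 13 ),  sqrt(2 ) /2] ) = [  -  30 * exp( - 1 ),sqrt(2 ) /2,E, E, sqrt( 13 )]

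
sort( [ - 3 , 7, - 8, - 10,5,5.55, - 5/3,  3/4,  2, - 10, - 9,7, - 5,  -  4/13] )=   [ - 10, - 10 , - 9, - 8,-5, - 3,  -  5/3,-4/13,3/4, 2, 5,5.55,7,7 ] 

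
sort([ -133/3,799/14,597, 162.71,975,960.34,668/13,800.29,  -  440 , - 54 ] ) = [ -440, - 54,- 133/3,668/13,799/14,162.71,597,800.29,960.34,975 ] 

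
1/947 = 1/947 = 0.00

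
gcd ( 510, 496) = 2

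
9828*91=894348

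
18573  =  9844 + 8729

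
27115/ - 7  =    -  27115/7 = - 3873.57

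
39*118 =4602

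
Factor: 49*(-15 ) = -3^1*5^1 * 7^2 = - 735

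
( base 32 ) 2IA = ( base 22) 59G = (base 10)2634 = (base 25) 459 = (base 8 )5112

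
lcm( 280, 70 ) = 280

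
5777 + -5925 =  - 148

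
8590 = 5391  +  3199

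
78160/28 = 2791 +3/7   =  2791.43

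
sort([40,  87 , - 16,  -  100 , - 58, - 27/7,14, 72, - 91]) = [-100, - 91, - 58, - 16, - 27/7,  14,40,72,87]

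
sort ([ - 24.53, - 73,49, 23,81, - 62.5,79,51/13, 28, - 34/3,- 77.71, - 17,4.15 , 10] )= [ - 77.71, - 73, - 62.5,-24.53, - 17, - 34/3,51/13,4.15, 10,23, 28, 49,79,81]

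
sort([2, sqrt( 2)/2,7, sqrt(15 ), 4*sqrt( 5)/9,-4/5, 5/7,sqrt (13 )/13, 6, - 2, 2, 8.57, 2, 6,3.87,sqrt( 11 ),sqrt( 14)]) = [ - 2,-4/5, sqrt (13 )/13,sqrt( 2 ) /2, 5/7,4*sqrt( 5 ) /9,  2,2,2, sqrt( 11), sqrt(14),  3.87,sqrt( 15), 6, 6, 7, 8.57]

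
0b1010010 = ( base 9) 101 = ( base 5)312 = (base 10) 82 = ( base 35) 2c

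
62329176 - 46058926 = 16270250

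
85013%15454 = 7743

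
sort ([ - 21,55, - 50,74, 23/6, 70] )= [ - 50, - 21 , 23/6 , 55,70,74 ]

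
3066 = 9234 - 6168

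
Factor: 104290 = 2^1*5^1*10429^1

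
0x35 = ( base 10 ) 53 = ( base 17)32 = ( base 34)1j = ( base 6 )125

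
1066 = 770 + 296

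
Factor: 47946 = 2^1*3^1*61^1 *131^1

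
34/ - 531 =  - 34/531 = - 0.06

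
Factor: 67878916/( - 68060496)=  - 2424247/2430732  =  -2^(- 2 )*3^( - 1) * 7^1 *23^(-1 )*8807^(  -  1)*346321^1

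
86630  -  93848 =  - 7218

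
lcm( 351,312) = 2808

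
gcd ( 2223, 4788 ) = 171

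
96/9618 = 16/1603 = 0.01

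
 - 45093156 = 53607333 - 98700489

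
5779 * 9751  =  56351029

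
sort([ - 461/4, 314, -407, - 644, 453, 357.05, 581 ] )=[-644, - 407,-461/4, 314, 357.05, 453,  581]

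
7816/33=236 + 28/33=   236.85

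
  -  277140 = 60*(-4619)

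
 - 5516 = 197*( - 28) 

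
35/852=35/852 = 0.04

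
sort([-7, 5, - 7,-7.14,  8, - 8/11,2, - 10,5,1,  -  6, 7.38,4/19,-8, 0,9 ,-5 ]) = [ - 10,-8,-7.14, - 7, - 7, - 6 ,-5, - 8/11, 0, 4/19,1,  2, 5 , 5, 7.38,8,9 ]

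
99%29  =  12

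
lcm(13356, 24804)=173628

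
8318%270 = 218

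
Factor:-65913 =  - 3^1 * 127^1*173^1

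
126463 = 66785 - -59678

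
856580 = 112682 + 743898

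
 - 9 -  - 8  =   - 1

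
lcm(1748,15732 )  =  15732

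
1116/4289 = 1116/4289 = 0.26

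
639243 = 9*71027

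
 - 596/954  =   - 298/477 =- 0.62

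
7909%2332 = 913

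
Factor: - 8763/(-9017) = 69/71=3^1*23^1*71^(-1 ) 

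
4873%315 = 148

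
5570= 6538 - 968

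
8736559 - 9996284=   -1259725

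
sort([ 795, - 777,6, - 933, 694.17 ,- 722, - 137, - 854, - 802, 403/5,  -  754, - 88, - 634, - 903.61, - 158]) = [ - 933, - 903.61, - 854,- 802,-777,  -  754,-722, - 634, - 158, -137, - 88, 6, 403/5, 694.17,  795]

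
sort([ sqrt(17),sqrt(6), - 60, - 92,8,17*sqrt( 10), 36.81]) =[ - 92, - 60, sqrt( 6 ),sqrt(17),8, 36.81 , 17*sqrt( 10) ] 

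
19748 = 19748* 1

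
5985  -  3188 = 2797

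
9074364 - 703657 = 8370707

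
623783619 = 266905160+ 356878459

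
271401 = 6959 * 39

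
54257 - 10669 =43588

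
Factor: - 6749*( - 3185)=21495565 = 5^1*7^2*13^1*17^1*397^1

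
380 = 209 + 171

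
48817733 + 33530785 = 82348518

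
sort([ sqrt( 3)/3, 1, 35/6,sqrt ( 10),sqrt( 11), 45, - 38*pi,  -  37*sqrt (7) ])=[- 38*pi, - 37*sqrt(7), sqrt(3)/3,1,sqrt( 10),sqrt (11), 35/6,45 ] 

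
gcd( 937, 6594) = 1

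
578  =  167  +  411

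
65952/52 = 1268+4/13 =1268.31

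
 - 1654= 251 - 1905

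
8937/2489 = 8937/2489 = 3.59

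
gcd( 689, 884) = 13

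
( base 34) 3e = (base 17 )6e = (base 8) 164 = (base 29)40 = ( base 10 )116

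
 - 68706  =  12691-81397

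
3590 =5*718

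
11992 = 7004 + 4988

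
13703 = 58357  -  44654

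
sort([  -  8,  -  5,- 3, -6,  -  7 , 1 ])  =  [-8, - 7,-6, - 5,-3,  1]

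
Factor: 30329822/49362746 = 73^ (-1)*199^(- 1)*1423^1*  1699^(  -  1)*10657^1 = 15164911/24681373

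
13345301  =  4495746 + 8849555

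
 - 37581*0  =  0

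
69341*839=58177099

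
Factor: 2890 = 2^1*5^1*17^2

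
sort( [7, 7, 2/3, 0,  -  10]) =[ - 10,0, 2/3, 7,7]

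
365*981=358065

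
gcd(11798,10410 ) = 694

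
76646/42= 38323/21= 1824.90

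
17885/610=29+39/122 = 29.32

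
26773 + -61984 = - 35211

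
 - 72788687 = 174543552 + -247332239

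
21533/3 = 7177 + 2/3= 7177.67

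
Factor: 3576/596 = 2^1*3^1 = 6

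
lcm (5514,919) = 5514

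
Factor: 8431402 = 2^1*7^1*  19^1 * 29^1*1093^1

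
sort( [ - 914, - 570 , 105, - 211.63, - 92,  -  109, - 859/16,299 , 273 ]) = [ - 914, - 570, - 211.63, - 109, - 92, - 859/16,105,273,299]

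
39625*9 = 356625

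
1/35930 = 1/35930=0.00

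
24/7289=24/7289 = 0.00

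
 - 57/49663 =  - 57/49663 = - 0.00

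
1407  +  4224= 5631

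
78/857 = 78/857 = 0.09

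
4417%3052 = 1365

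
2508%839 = 830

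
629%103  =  11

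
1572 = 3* 524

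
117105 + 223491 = 340596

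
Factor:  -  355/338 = - 2^(-1) * 5^1*13^(- 2)*71^1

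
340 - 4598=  - 4258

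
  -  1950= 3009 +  - 4959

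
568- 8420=-7852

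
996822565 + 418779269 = 1415601834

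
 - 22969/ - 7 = 3281  +  2/7 = 3281.29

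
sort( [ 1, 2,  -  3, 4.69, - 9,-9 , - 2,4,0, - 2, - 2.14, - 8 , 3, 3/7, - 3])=[-9, - 9, - 8 , - 3, - 3, - 2.14,-2, - 2,0 , 3/7 , 1, 2, 3,4,4.69] 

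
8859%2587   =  1098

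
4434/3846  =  1 + 98/641 = 1.15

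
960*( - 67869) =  - 65154240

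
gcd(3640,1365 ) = 455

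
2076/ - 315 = -7 + 43/105 = - 6.59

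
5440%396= 292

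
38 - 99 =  - 61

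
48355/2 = 24177 + 1/2 = 24177.50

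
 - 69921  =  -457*153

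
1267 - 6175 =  - 4908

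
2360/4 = 590= 590.00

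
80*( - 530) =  - 42400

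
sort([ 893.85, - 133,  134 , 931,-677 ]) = [ - 677,  -  133,134,893.85, 931] 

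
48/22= 2 + 2/11 = 2.18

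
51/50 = 1+1/50  =  1.02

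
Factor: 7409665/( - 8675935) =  - 1481933/1735187 = - 53^1*641^( - 1)*2707^ ( - 1)*27961^1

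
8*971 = 7768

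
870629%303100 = 264429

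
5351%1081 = 1027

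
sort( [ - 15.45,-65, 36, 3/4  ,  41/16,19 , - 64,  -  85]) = [ - 85, - 65, - 64,-15.45,3/4 , 41/16, 19,36 ]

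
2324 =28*83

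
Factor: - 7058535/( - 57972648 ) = 2^( - 3)*5^1*11^2*19^(-1)*3889^1 * 127133^( -1) = 2352845/19324216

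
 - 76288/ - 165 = 76288/165 = 462.35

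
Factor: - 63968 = - 2^5*1999^1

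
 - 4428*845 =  - 3741660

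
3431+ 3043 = 6474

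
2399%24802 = 2399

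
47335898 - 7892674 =39443224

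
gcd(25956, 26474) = 14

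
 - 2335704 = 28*( - 83418)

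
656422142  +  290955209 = 947377351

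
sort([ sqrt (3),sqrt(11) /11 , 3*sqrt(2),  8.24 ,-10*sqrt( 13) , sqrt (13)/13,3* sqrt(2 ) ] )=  [ - 10*sqrt( 13), sqrt( 13)/13,sqrt( 11 )/11,sqrt (3)  ,  3 * sqrt( 2), 3*sqrt( 2 ),8.24 ]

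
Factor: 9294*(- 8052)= - 74835288 = -  2^3 *3^2*11^1 * 61^1*1549^1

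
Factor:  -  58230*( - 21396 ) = 1245889080 = 2^3*3^3*5^1*647^1*1783^1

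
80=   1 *80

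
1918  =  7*274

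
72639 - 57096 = 15543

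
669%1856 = 669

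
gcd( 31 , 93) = 31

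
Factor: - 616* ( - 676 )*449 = 186970784 = 2^5*7^1*11^1 * 13^2*449^1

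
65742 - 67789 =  - 2047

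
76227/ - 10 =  - 7623 + 3/10 = - 7622.70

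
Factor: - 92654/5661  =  -2^1*3^(  -  2 )*17^( - 1 ) * 37^(- 1)*46327^1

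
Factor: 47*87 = 3^1*29^1 *47^1 = 4089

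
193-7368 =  -7175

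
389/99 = 389/99 = 3.93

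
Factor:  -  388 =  - 2^2*97^1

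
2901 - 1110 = 1791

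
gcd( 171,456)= 57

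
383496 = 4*95874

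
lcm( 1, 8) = 8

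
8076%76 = 20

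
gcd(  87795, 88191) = 9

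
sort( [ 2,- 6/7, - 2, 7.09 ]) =[ - 2,- 6/7, 2,7.09 ] 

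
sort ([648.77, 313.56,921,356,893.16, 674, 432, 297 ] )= [297,313.56,356,432 , 648.77 , 674,893.16, 921]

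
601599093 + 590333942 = 1191933035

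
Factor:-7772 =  - 2^2*29^1 * 67^1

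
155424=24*6476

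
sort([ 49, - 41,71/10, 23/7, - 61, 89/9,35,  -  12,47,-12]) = [-61, - 41, - 12, -12, 23/7,71/10,89/9, 35, 47, 49]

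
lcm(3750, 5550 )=138750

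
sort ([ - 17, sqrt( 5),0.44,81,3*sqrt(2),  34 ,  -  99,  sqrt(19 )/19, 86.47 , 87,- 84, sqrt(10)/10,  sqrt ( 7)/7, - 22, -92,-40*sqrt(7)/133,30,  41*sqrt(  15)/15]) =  [-99 ,- 92,  -  84, -22, - 17, - 40*sqrt(7)/133 , sqrt(19)/19,sqrt (10 )/10,sqrt(7) /7 , 0.44,sqrt(5 ),  3 * sqrt(2), 41*sqrt( 15) /15,30, 34,81, 86.47,87 ]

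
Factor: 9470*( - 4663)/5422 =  - 5^1 * 947^1*2711^( - 1 )*4663^1 = - 22079305/2711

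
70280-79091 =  - 8811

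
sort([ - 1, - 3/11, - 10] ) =[ - 10, - 1  , - 3/11]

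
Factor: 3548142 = 2^1*3^2 * 13^1*59^1*257^1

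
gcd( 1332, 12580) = 148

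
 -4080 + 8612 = 4532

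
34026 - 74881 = -40855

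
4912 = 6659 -1747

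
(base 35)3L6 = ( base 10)4416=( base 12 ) 2680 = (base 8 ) 10500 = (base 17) F4D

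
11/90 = 11/90 = 0.12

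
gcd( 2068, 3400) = 4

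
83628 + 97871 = 181499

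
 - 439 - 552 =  - 991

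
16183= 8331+7852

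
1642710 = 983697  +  659013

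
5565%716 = 553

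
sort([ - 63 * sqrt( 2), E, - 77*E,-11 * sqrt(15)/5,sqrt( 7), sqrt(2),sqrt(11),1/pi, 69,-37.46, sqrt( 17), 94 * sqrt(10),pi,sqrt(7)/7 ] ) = [ - 77*E, - 63*sqrt(2), - 37.46, - 11 * sqrt(15)/5, 1/pi,  sqrt( 7 )/7, sqrt( 2), sqrt(7), E,pi,sqrt(11), sqrt(17), 69, 94 * sqrt( 10)]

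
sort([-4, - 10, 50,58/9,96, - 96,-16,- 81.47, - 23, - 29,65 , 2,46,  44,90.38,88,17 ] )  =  [ - 96, - 81.47, - 29, - 23, - 16,  -  10,-4,2,58/9,17, 44,46,50,65,88,90.38,96 ] 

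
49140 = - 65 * (  -  756 ) 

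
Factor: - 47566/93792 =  - 2^(-4)*3^( - 1) * 17^1*977^ ( - 1)*1399^1 = - 23783/46896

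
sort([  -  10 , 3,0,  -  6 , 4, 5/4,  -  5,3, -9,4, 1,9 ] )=[- 10,  -  9, - 6,-5,0,  1, 5/4, 3,3, 4,4,9 ] 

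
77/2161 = 77/2161 = 0.04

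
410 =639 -229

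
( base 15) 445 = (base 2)1111000101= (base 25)1df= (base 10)965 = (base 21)23k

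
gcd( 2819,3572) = 1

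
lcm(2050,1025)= 2050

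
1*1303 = 1303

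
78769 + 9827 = 88596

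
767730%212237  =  131019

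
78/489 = 26/163=   0.16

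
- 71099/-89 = 798 + 77/89 = 798.87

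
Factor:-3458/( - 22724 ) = 2^(-1)*7^1*23^( - 1)=7/46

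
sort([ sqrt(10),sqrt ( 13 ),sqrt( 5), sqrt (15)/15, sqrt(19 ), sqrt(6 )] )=[ sqrt(15)/15, sqrt ( 5),sqrt ( 6), sqrt( 10), sqrt(13) , sqrt (19 ) ]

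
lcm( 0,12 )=0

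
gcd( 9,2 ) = 1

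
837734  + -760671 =77063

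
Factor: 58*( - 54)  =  -3132 = - 2^2 *3^3 * 29^1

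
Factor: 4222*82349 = 2^1*2111^1*82349^1 = 347677478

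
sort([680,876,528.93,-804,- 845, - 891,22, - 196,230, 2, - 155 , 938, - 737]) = [ - 891,-845, -804,-737, - 196,- 155, 2,22, 230 , 528.93,680,876,938 ] 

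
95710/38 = 47855/19= 2518.68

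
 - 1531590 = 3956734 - 5488324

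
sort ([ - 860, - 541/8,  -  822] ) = [ -860, - 822, - 541/8]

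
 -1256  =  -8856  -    -  7600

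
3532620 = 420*8411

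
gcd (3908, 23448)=3908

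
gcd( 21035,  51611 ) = 7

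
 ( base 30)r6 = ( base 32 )pg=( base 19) 24I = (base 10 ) 816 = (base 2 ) 1100110000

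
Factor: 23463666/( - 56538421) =- 2^1*3^2*43^( - 1)*131^( -1)*10037^ ( - 1 )*1303537^1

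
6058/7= 6058/7 = 865.43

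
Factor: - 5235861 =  - 3^1*257^1*6791^1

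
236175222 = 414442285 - 178267063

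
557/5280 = 557/5280 = 0.11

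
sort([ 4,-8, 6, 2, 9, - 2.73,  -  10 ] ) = [ - 10, - 8, -2.73,2,  4, 6, 9] 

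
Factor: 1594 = 2^1 * 797^1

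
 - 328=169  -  497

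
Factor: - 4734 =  - 2^1*3^2*263^1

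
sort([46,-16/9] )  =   [ - 16/9,46]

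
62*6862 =425444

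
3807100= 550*6922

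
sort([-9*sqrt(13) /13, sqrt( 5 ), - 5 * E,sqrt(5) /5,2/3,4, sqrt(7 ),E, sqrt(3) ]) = [ - 5*E, - 9*sqrt( 13)/13,sqrt(5)/5, 2/3, sqrt(3 )  ,  sqrt(5) , sqrt(7),E, 4 ]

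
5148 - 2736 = 2412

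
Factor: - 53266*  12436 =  - 662415976 = -2^3*3109^1*26633^1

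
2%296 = 2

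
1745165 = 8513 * 205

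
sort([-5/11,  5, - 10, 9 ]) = [- 10,-5/11, 5,9 ] 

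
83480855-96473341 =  - 12992486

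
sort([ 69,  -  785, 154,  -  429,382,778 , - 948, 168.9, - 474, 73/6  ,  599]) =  [ - 948,-785, - 474, - 429, 73/6, 69, 154,168.9, 382,599,778 ] 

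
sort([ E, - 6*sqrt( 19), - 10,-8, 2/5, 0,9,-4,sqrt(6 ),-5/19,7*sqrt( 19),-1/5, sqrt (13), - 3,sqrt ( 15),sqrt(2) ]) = [ - 6 * sqrt( 19), - 10, - 8, - 4,-3, - 5/19, - 1/5,0,2/5,sqrt( 2),  sqrt( 6 ),E,  sqrt( 13),sqrt( 15 ),9, 7* sqrt( 19)]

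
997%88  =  29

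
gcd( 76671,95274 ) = 9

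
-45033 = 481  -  45514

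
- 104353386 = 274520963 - 378874349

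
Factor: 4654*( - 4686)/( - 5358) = 2^1*11^1 * 13^1*19^(-1 ) * 47^( - 1 )*71^1 * 179^1 = 3634774/893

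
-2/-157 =2/157 = 0.01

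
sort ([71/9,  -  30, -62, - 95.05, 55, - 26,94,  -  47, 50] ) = [-95.05, - 62, - 47,- 30, - 26,71/9, 50, 55  ,  94 ] 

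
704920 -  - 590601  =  1295521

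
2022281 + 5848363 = 7870644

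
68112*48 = 3269376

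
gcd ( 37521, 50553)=9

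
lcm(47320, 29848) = 1940120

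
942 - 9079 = - 8137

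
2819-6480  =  -3661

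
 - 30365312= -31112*976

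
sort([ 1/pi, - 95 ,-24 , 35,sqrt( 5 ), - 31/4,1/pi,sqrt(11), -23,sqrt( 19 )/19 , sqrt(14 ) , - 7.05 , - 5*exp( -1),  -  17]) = [-95, -24,- 23 , - 17, - 31/4,-7.05 , -5 * exp(-1), sqrt(19)/19, 1/pi, 1/pi,sqrt( 5) , sqrt(11 ), sqrt(14 ), 35]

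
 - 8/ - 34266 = 4/17133 = 0.00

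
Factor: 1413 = 3^2*157^1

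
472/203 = 472/203 = 2.33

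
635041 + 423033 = 1058074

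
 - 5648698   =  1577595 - 7226293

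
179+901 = 1080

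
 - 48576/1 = -48576  =  - 48576.00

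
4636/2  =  2318 = 2318.00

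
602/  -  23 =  - 27  +  19/23=-26.17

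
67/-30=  - 3 + 23/30 = -2.23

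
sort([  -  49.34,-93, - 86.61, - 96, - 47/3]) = [ - 96, - 93, - 86.61, - 49.34, - 47/3]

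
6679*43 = 287197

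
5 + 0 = 5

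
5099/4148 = 5099/4148= 1.23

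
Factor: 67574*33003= 2230144722 = 2^1*3^2 * 13^1*19^1 * 23^1 * 113^1*193^1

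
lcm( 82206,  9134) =82206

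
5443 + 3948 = 9391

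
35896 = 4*8974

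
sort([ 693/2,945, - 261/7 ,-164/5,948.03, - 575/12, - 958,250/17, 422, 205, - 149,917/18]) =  [ - 958,-149 , - 575/12, - 261/7, - 164/5, 250/17,  917/18,205, 693/2,422,945,948.03 ] 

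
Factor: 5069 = 37^1*137^1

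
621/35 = 621/35= 17.74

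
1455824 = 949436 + 506388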